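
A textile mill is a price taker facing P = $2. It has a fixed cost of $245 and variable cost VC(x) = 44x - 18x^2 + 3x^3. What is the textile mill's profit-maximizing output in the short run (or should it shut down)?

Strip out fixed cost: VC = 44x - 18x^2 + 3x^3. Then AVC = 44 - 18x + 3x^2 and MC = 44 - 36x + 9x^2.
The AVC parabola has its vertex at x = 18/6 = 3, where AVC = 44 - 18·3 + 3·3^2 = $17.
With P < min AVC ($2 < $17), every unit sold adds to the loss.
Best response: produce nothing and absorb the $245 fixed cost.

Shut down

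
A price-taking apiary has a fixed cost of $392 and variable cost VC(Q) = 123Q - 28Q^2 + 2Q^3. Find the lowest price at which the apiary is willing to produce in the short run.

The shutdown price is the minimum of AVC. VC = 123Q - 28Q^2 + 2Q^3, so AVC = 123 - 28Q + 2Q^2.
dAVC/dQ = -28 + 4Q = 0 gives Q = 7. min AVC = 123 - 28·7 + 2·7^2 = 25.
For P < $25 the firm produces nothing.

$25 per unit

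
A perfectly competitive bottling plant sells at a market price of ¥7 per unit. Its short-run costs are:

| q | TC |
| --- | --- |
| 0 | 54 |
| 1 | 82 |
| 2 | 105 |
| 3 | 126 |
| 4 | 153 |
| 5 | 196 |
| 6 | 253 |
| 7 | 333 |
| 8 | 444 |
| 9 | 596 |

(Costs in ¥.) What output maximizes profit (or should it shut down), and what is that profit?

Profit at each row (π = 7q − TC): q=0: -54; q=1: -75; q=2: -91; q=3: -105; q=4: -125; q=5: -161; q=6: -211; q=7: -284; q=8: -388; q=9: -533.
Profit is highest at q = 0. Equivalently, the lowest AVC in the table is 72/3 ≈ ¥24 at q = 3, and P = ¥7 falls below it — price never covers variable cost, so the firm shuts down and loses only its fixed cost.

q = 0 (shut down); profit = -¥54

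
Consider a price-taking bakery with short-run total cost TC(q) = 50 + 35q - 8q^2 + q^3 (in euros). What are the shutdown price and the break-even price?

AVC = 35 - 8q + q^2; minimized at q = 4, giving min AVC = €19. That is the shutdown price.
ATC = 50/q + 35 - 8q + q^2. Setting dATC/dq = −50/q^2 − 8 + 2q = 0 gives q = 5 (since 2·5^3 − 8·5^2 = 50).
min ATC = 50/5 + 35 − 8·5 + 5^2 = €30. That is the break-even price.
Between these two prices the firm operates at a loss; above €30 it earns a profit.

Shutdown price = €19; break-even price = €30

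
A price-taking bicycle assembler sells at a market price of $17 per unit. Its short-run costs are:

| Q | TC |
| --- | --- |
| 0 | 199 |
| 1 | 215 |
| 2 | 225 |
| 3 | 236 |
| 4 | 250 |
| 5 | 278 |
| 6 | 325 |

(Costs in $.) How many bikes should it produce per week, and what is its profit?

Tabulate TR − TC: Q=0: -199; Q=1: -198; Q=2: -191; Q=3: -185; Q=4: -182; Q=5: -193; Q=6: -223.
Profit is maximized at Q = 4. AVC there is 51/4 = $12.75 ≤ P, so producing beats shutting down (which would give -$199).

Q = 4; profit = -$182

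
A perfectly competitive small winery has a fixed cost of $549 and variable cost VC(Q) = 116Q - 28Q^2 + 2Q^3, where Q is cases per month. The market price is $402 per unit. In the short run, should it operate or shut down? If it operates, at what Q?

From TC, MC = TC'(Q) = 116 - 56Q + 6Q^2 and AVC = VC/Q = 116 - 28Q + 2Q^2.
AVC hits its minimum where MC = AVC, at Q = 7, giving min AVC = 116 - 28·7 + 2·7^2 = $18.
P = $402 exceeds min AVC = $18, so the firm stays open.
Solving P = MC: -286 - 56Q + 6Q^2 = 0 ⇒ Q = -11/3 or 13. On the upward-sloping branch, Q* = 13.
Check: AVC at Q = 13 is $90 ≤ P, so revenue covers variable cost.
Profit = P·Q − TC = 402·13 − 1719 = $3507.

Produce at Q = 13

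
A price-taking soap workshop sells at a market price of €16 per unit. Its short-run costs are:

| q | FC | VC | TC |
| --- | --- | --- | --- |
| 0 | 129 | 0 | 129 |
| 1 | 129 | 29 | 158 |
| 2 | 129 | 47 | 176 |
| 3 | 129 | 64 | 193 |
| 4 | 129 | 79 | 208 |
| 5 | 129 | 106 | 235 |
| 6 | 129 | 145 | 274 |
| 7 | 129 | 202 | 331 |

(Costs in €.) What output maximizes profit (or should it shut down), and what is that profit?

q = 0 (shut down); profit = -€129

Compute π = P·q − TC at each output: q=0: -129; q=1: -142; q=2: -144; q=3: -145; q=4: -144; q=5: -155; q=6: -178; q=7: -219.
Profit is highest at q = 0. Equivalently, the lowest AVC in the table is 79/4 ≈ €19.75 at q = 4, and P = €16 falls below it — price never covers variable cost, so the firm shuts down and loses only its fixed cost.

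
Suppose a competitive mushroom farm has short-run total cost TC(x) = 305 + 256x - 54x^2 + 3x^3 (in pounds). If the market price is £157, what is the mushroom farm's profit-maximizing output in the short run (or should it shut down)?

Produce at x = 11

From TC, MC = TC'(x) = 256 - 108x + 9x^2 and AVC = VC/x = 256 - 54x + 3x^2.
AVC hits its minimum where MC = AVC, at x = 9, giving min AVC = 256 - 54·9 + 3·9^2 = £13.
Because £157 ≥ £13, revenue can cover variable cost; the firm operates.
Set P = MC: 157 = 256 - 108x + 9x^2 → 99 - 108x + 9x^2 = 0. The roots are x = 1 and x = 11; the profit-maximizing output is on the rising part of MC, so x* = 11.
Check: AVC at x = 11 is £25 ≤ P, so revenue covers variable cost.
Profit = P·x − TC = 157·11 − 580 = £1147.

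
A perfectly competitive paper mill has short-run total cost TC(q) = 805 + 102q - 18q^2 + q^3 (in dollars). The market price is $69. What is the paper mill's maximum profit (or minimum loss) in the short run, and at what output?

AVC = 102 - 18q + q^2; min AVC = $21 at q = 9. Since P = $69 ≥ min AVC, the firm produces.
MC = 102 - 36q + 3q^2. Setting P = MC and taking the root on the rising branch gives q* = 11.
TR = 69·11 = 759. TC = 805 + 275 = 1080. Profit = 759 − 1080 = -$321.
Shutting down would mean losing the fixed cost of $805, so operating at a loss of $321 is better by $484.

Profit = -$321 at q = 11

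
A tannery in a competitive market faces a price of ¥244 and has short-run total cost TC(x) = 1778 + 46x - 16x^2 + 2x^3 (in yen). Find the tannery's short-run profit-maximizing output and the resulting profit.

AVC = 46 - 16x + 2x^2 has its minimum ¥14 at x = 4; price ¥244 clears that bar, so the firm operates.
MC = 46 - 32x + 6x^2. Setting P = MC and taking the root on the rising branch gives x* = 9.
TR = 244·9 = 2196. TC = 1778 + 576 = 2354. Profit = 2196 − 2354 = -¥158.
That loss of ¥158 beats the ¥1778 the firm would lose by shutting down; producing recovers ¥1620 of fixed cost.

Profit = -¥158 at x = 9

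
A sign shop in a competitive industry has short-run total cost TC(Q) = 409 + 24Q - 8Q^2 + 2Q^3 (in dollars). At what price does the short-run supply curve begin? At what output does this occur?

$16 per unit, at Q = 2

Short-run supply begins at min AVC. From VC = 24Q - 8Q^2 + 2Q^3, AVC = 24 - 8Q + 2Q^2.
dAVC/dQ = -8 + 4Q = 0 gives Q = 2. min AVC = 24 - 8·2 + 2·2^2 = 16.
So the shutdown price is $16.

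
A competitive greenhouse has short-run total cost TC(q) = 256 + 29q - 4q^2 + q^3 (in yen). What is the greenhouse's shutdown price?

¥25 per unit

The firm shuts down when price falls below the minimum of average variable cost. AVC = VC/q = 29 - 4q + q^2.
dAVC/dq = -4 + 2q = 0 gives q = 2. min AVC = 29 - 4·2 + 2^2 = 25.
So the shutdown price is ¥25.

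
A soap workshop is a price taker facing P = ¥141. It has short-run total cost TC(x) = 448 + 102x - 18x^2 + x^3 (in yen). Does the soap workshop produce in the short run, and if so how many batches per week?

From TC, MC = TC'(x) = 102 - 36x + 3x^2 and AVC = VC/x = 102 - 18x + x^2.
The AVC parabola has its vertex at x = 18/2 = 9, where AVC = 102 - 18·9 + 9^2 = ¥21.
Since P = ¥141 ≥ min AVC = ¥21, price covers variable cost and the firm should produce.
Set P = MC: 141 = 102 - 36x + 3x^2 → -39 - 36x + 3x^2 = 0. The roots are x = -1 and x = 13; the profit-maximizing output is on the rising part of MC, so x* = 13.
Check: AVC at x = 13 is ¥37 ≤ P, so revenue covers variable cost.
Profit = P·x − TC = 141·13 − 929 = ¥904.

Produce at x = 13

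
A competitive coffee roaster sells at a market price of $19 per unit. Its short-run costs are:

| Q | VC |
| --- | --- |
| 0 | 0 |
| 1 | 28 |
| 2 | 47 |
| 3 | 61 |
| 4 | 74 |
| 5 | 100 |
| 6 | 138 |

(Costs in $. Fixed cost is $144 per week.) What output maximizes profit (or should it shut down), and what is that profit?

Tabulate TR − TC: Q=0: -144; Q=1: -153; Q=2: -153; Q=3: -148; Q=4: -142; Q=5: -149; Q=6: -168.
Profit is maximized at Q = 4. AVC there is 74/4 = $18.50 ≤ P, so producing beats shutting down (which would give -$144).

Q = 4; profit = -$142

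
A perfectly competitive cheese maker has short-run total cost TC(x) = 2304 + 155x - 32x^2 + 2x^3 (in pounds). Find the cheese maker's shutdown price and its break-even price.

Shutdown price = £27; break-even price = £251

Shutdown price = min AVC. AVC = 155 - 32x + 2x^2, with vertex at x = 8 and minimum £27.
ATC = 2304/x + 155 - 32x + 2x^2. Setting dATC/dx = −2304/x^2 − 32 + 4x = 0 gives x = 12 (since 4·12^3 − 32·12^2 = 2304).
min ATC = 2304/12 + 155 − 32·12 + 2·12^2 = £251. That is the break-even price.
For £27 ≤ P < £251 the firm produces at a loss; below £27 it shuts down.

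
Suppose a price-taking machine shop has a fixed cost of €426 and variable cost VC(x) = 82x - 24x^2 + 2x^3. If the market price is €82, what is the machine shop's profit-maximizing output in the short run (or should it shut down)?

Variable cost is VC = 82x - 24x^2 + 2x^3, so AVC = VC/x = 82 - 24x + 2x^2 and MC = dTC/dx = 82 - 48x + 6x^2.
The AVC parabola has its vertex at x = 24/4 = 6, where AVC = 82 - 24·6 + 2·6^2 = €10.
P = €82 exceeds min AVC = €10, so the firm stays open.
P = MC gives -48x + 6x^2 = 0, with roots 0 and 8. Take the larger (rising MC): x* = 8.
Check: AVC at x = 8 is €18 ≤ P, so revenue covers variable cost.
Profit = P·x − TC = 82·8 − 570 = €86.

Produce at x = 8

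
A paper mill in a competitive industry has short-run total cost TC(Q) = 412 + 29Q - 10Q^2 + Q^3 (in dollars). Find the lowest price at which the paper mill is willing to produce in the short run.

$4 per unit

The firm shuts down when price falls below the minimum of average variable cost. AVC = VC/Q = 29 - 10Q + Q^2.
dAVC/dQ = -10 + 2Q = 0 gives Q = 5. min AVC = 29 - 10·5 + 5^2 = 4.
So the shutdown price is $4.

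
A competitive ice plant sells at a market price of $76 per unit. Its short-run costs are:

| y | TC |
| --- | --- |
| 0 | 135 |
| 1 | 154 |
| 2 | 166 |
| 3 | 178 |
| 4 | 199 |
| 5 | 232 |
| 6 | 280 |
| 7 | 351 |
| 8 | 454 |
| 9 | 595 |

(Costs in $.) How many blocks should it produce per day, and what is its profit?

y = 7; profit = $181

Tabulate TR − TC: y=0: -135; y=1: -78; y=2: -14; y=3: 50; y=4: 105; y=5: 148; y=6: 176; y=7: 181; y=8: 154; y=9: 89.
Profit is maximized at y = 7. AVC there is 216/7 = $30.86 ≤ P, so producing beats shutting down (which would give -$135).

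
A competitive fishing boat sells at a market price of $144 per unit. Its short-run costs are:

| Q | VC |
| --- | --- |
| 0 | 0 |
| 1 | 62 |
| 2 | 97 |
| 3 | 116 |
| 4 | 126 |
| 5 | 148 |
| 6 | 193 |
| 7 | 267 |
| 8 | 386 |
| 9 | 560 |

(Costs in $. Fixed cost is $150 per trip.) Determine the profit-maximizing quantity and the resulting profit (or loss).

Q = 8; profit = $616

Compute π = P·Q − TC at each output: Q=0: -150; Q=1: -68; Q=2: 41; Q=3: 166; Q=4: 300; Q=5: 422; Q=6: 521; Q=7: 591; Q=8: 616; Q=9: 586.
Profit is maximized at Q = 8. AVC there is 386/8 = $48.25 ≤ P, so producing beats shutting down (which would give -$150).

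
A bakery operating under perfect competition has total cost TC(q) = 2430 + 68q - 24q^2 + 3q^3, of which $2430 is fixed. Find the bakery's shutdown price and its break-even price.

Shutdown price = $20; break-even price = $365

AVC = 68 - 24q + 3q^2; minimized at q = 4, giving min AVC = $20. That is the shutdown price.
ATC = 2430/q + 68 - 24q + 3q^2. Setting dATC/dq = −2430/q^2 − 24 + 6q = 0 gives q = 9 (since 6·9^3 − 24·9^2 = 2430).
min ATC = 2430/9 + 68 − 24·9 + 3·9^2 = $365. That is the break-even price.
For $20 ≤ P < $365 the firm produces at a loss; below $20 it shuts down.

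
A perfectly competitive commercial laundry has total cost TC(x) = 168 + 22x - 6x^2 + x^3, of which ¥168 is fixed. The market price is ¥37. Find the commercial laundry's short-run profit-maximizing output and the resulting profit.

AVC = 22 - 6x + x^2; min AVC = ¥13 at x = 3. Since P = ¥37 ≥ min AVC, the firm produces.
With MC = 22 - 12x + 3x^2, P = MC on the upward-sloping part at x* = 5.
TR = 37·5 = 185. TC = 168 + 85 = 253. Profit = 185 − 253 = -¥68.
That loss of ¥68 beats the ¥168 the firm would lose by shutting down; producing recovers ¥100 of fixed cost.

Profit = -¥68 at x = 5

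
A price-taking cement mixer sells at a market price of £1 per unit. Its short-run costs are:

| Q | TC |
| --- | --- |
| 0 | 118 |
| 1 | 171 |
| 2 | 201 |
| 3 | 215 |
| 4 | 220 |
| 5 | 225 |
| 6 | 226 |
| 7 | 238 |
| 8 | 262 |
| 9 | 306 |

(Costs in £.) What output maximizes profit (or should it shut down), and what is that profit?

Q = 0 (shut down); profit = -£118

Tabulate TR − TC: Q=0: -118; Q=1: -170; Q=2: -199; Q=3: -212; Q=4: -216; Q=5: -220; Q=6: -220; Q=7: -231; Q=8: -254; Q=9: -297.
Profit is highest at Q = 0. Equivalently, the lowest AVC in the table is 120/7 ≈ £17.14 at Q = 7, and P = £1 falls below it — price never covers variable cost, so the firm shuts down and loses only its fixed cost.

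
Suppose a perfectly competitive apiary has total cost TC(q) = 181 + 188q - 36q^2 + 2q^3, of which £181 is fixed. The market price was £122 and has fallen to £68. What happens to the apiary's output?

AVC = 188 - 36q + 2q^2, minimized at q = 9 where min AVC = £26. MC = 188 - 72q + 6q^2.
At P = £122 ≥ min AVC, set P = MC on the rising branch: q = 11.
At P = £68 ≥ min AVC, set P = MC: q = 10. The firm stays open but cuts output.

Output falls from 11 to 10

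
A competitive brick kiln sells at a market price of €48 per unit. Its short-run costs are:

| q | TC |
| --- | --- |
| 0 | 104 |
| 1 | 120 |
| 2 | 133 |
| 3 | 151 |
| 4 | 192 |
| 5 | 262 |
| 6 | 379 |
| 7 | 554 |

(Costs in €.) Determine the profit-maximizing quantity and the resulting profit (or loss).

Compute π = P·q − TC at each output: q=0: -104; q=1: -72; q=2: -37; q=3: -7; q=4: 0; q=5: -22; q=6: -91; q=7: -218.
Profit is maximized at q = 4. AVC there is 88/4 = €22 ≤ P, so producing beats shutting down (which would give -€104).

q = 4; profit = €0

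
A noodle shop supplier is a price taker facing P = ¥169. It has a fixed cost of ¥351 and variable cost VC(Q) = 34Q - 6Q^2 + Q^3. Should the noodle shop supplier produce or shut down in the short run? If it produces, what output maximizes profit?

Produce at Q = 9

Variable cost is VC = 34Q - 6Q^2 + Q^3, so AVC = VC/Q = 34 - 6Q + Q^2 and MC = dTC/dQ = 34 - 12Q + 3Q^2.
AVC hits its minimum where MC = AVC, at Q = 3, giving min AVC = 34 - 6·3 + 3^2 = ¥25.
Because ¥169 ≥ ¥25, revenue can cover variable cost; the firm operates.
Solving P = MC: -135 - 12Q + 3Q^2 = 0 ⇒ Q = -5 or 9. On the upward-sloping branch, Q* = 9.
Check: AVC at Q = 9 is ¥61 ≤ P, so revenue covers variable cost.
Profit = P·Q − TC = 169·9 − 900 = ¥621.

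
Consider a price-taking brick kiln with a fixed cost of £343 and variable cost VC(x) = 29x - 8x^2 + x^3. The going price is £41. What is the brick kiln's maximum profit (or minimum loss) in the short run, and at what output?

Profit = -£199 at x = 6

AVC = 29 - 8x + x^2; min AVC = £13 at x = 4. Since P = £41 ≥ min AVC, the firm produces.
MC = 29 - 16x + 3x^2. Setting P = MC and taking the root on the rising branch gives x* = 6.
TR = 41·6 = 246. TC = 343 + 102 = 445. Profit = 246 − 445 = -£199.
Shutting down would mean losing the fixed cost of £343, so operating at a loss of £199 is better by £144.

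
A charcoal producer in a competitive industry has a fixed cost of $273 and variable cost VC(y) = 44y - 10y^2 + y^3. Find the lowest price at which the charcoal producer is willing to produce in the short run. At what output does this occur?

The shutdown price is the minimum of AVC. VC = 44y - 10y^2 + y^3, so AVC = 44 - 10y + y^2.
At the minimum of AVC, MC = AVC. MC = 44 - 20y + 3y^2; setting MC = AVC gives 2y^2 - 10y = 0, so y = 5. min AVC = 19.
For P < $19 the firm produces nothing.

$19 per unit, at y = 5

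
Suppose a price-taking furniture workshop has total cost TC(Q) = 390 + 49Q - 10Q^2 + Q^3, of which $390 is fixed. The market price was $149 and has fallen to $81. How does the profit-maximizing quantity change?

MC = 49 - 20Q + 3Q^2; the shutdown threshold is min AVC = $24 (at Q = 5).
With P = $149 above the shutdown price, P = MC gives Q = 10.
At P = $81 ≥ min AVC, set P = MC: Q = 8. The firm stays open but cuts output.

Output falls from 10 to 8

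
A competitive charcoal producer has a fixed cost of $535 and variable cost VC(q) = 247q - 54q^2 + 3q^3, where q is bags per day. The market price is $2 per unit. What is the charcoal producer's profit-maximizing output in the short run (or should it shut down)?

Shut down

From TC, MC = TC'(q) = 247 - 108q + 9q^2 and AVC = VC/q = 247 - 54q + 3q^2.
The AVC parabola has its vertex at q = 54/6 = 9, where AVC = 247 - 54·9 + 3·9^2 = $4.
P = $2 lies below min AVC = $4; no output level covers variable cost.
Shutting down limits the loss to fixed cost, $535.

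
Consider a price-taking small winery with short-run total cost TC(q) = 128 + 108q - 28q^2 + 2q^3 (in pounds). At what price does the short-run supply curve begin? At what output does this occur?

The firm shuts down when price falls below the minimum of average variable cost. AVC = VC/q = 108 - 28q + 2q^2.
At the minimum of AVC, MC = AVC. MC = 108 - 56q + 6q^2; setting MC = AVC gives 4q^2 - 28q = 0, so q = 7. min AVC = 10.
So the shutdown price is £10.

£10 per unit, at q = 7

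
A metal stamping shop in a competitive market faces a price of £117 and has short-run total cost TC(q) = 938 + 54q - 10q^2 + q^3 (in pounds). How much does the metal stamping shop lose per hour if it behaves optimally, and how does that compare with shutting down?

Profit = -£290 at q = 9

AVC = 54 - 10q + q^2 has its minimum £29 at q = 5; price £117 clears that bar, so the firm operates.
MC = 54 - 20q + 3q^2. Setting P = MC and taking the root on the rising branch gives q* = 9.
TR = 117·9 = 1053. TC = 938 + 405 = 1343. Profit = 1053 − 1343 = -£290.
Shutting down would mean losing the fixed cost of £938, so operating at a loss of £290 is better by £648.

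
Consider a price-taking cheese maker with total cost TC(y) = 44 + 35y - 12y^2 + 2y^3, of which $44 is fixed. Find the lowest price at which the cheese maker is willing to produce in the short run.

Short-run supply begins at min AVC. From VC = 35y - 12y^2 + 2y^3, AVC = 35 - 12y + 2y^2.
dAVC/dy = -12 + 4y = 0 gives y = 3. min AVC = 35 - 12·3 + 2·3^2 = 17.
The firm shuts down for any P below $17.

$17 per unit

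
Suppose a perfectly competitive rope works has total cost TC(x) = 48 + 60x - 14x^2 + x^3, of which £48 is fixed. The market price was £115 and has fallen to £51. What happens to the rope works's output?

Output falls from 11 to 9

AVC = 60 - 14x + x^2, minimized at x = 7 where min AVC = £11. MC = 60 - 28x + 3x^2.
With P = £115 above the shutdown price, P = MC gives x = 11.
At P = £51 ≥ min AVC, set P = MC: x = 9. The firm stays open but cuts output.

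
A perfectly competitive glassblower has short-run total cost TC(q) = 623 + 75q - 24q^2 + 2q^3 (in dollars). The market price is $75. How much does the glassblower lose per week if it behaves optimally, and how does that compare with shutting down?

Profit = -$111 at q = 8

AVC = 75 - 24q + 2q^2; min AVC = $3 at q = 6. Since P = $75 ≥ min AVC, the firm produces.
MC = 75 - 48q + 6q^2. Setting P = MC and taking the root on the rising branch gives q* = 8.
TR = 75·8 = 600. TC = 623 + 88 = 711. Profit = 600 − 711 = -$111.
Shutting down would mean losing the fixed cost of $623, so operating at a loss of $111 is better by $512.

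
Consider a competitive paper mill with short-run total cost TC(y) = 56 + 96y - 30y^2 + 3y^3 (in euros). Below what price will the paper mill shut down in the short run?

€21 per unit

Short-run supply begins at min AVC. From VC = 96y - 30y^2 + 3y^3, AVC = 96 - 30y + 3y^2.
dAVC/dy = -30 + 6y = 0 gives y = 5. min AVC = 96 - 30·5 + 3·5^2 = 21.
For P < €21 the firm produces nothing.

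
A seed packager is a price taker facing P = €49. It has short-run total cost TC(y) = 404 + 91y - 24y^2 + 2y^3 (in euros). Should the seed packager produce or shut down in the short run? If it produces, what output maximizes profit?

From TC, MC = TC'(y) = 91 - 48y + 6y^2 and AVC = VC/y = 91 - 24y + 2y^2.
The AVC parabola has its vertex at y = 24/4 = 6, where AVC = 91 - 24·6 + 2·6^2 = €19.
Since P = €49 ≥ min AVC = €19, price covers variable cost and the firm should produce.
Solving P = MC: 42 - 48y + 6y^2 = 0 ⇒ y = 1 or 7. On the upward-sloping branch, y* = 7.
Check: AVC at y = 7 is €21 ≤ P, so revenue covers variable cost.
Profit = P·y − TC = 49·7 − 551 = -€208, a loss, but smaller than the €404 fixed cost the firm would lose by shutting down.

Produce at y = 7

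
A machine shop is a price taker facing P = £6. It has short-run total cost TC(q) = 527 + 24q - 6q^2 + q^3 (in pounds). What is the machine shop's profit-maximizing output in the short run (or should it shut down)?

Shut down

From TC, MC = TC'(q) = 24 - 12q + 3q^2 and AVC = VC/q = 24 - 6q + q^2.
AVC is minimized where dAVC/dq = -6 + 2q = 0, at q = 3; min AVC = 24 - 6·3 + 3^2 = £15.
With P < min AVC (£6 < £15), every unit sold adds to the loss.
The firm minimizes its loss by shutting down and losing only its fixed cost of £527.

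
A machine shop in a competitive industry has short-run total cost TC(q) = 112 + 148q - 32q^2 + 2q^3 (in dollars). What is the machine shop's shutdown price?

Short-run supply begins at min AVC. From VC = 148q - 32q^2 + 2q^3, AVC = 148 - 32q + 2q^2.
dAVC/dq = -32 + 4q = 0 gives q = 8. min AVC = 148 - 32·8 + 2·8^2 = 20.
So the shutdown price is $20.

$20 per unit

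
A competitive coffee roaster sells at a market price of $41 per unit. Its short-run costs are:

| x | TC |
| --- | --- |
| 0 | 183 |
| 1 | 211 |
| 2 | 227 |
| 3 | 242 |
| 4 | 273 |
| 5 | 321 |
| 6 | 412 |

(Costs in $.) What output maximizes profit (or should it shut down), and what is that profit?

x = 4; profit = -$109

Compute π = P·x − TC at each output: x=0: -183; x=1: -170; x=2: -145; x=3: -119; x=4: -109; x=5: -116; x=6: -166.
Profit is maximized at x = 4. AVC there is 90/4 = $22.50 ≤ P, so producing beats shutting down (which would give -$183).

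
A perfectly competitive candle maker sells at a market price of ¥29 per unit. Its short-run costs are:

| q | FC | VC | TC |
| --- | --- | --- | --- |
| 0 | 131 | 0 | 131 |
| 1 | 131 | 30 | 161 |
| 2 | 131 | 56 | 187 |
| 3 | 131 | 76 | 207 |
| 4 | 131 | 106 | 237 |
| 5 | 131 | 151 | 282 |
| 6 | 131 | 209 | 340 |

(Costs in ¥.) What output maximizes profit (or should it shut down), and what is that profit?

Compute π = P·q − TC at each output: q=0: -131; q=1: -132; q=2: -129; q=3: -120; q=4: -121; q=5: -137; q=6: -166.
Profit is maximized at q = 3. AVC there is 76/3 = ¥25.33 ≤ P, so producing beats shutting down (which would give -¥131).

q = 3; profit = -¥120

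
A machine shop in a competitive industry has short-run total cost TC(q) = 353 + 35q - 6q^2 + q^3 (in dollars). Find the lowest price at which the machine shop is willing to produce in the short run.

The shutdown price is the minimum of AVC. VC = 35q - 6q^2 + q^3, so AVC = 35 - 6q + q^2.
At the minimum of AVC, MC = AVC. MC = 35 - 12q + 3q^2; setting MC = AVC gives 2q^2 - 6q = 0, so q = 3. min AVC = 26.
So the shutdown price is $26.

$26 per unit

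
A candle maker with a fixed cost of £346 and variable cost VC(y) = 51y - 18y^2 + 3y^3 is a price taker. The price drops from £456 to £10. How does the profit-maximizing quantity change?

MC = 51 - 36y + 9y^2; the shutdown threshold is min AVC = £24 (at y = 3).
With P = £456 above the shutdown price, P = MC gives y = 9.
At P = £10 < min AVC = £24, price no longer covers variable cost at any output, so the firm shuts down: y = 0.

Output falls from 9 to 0 (the firm shuts down)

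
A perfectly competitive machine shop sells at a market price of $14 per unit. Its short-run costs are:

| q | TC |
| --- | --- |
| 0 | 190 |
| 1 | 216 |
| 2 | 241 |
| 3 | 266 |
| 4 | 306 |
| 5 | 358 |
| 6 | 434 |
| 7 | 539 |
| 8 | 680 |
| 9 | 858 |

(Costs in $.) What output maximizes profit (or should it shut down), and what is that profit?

q = 0 (shut down); profit = -$190

Tabulate TR − TC: q=0: -190; q=1: -202; q=2: -213; q=3: -224; q=4: -250; q=5: -288; q=6: -350; q=7: -441; q=8: -568; q=9: -732.
Profit is highest at q = 0. Equivalently, the lowest AVC in the table is 76/3 ≈ $25.33 at q = 3, and P = $14 falls below it — price never covers variable cost, so the firm shuts down and loses only its fixed cost.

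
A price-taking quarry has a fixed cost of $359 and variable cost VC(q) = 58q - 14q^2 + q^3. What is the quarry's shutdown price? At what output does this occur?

$9 per unit, at q = 7

Short-run supply begins at min AVC. From VC = 58q - 14q^2 + q^3, AVC = 58 - 14q + q^2.
At the minimum of AVC, MC = AVC. MC = 58 - 28q + 3q^2; setting MC = AVC gives 2q^2 - 14q = 0, so q = 7. min AVC = 9.
For P < $9 the firm produces nothing.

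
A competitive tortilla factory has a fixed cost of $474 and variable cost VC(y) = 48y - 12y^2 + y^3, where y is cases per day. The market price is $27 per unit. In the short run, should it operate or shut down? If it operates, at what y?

Variable cost is VC = 48y - 12y^2 + y^3, so AVC = VC/y = 48 - 12y + y^2 and MC = dTC/dy = 48 - 24y + 3y^2.
AVC hits its minimum where MC = AVC, at y = 6, giving min AVC = 48 - 12·6 + 6^2 = $12.
Since P = $27 ≥ min AVC = $12, price covers variable cost and the firm should produce.
P = MC gives 21 - 24y + 3y^2 = 0, with roots 1 and 7. Take the larger (rising MC): y* = 7.
Check: AVC at y = 7 is $13 ≤ P, so revenue covers variable cost.
Profit = P·y − TC = 27·7 − 565 = -$376, a loss, but smaller than the $474 fixed cost the firm would lose by shutting down.

Produce at y = 7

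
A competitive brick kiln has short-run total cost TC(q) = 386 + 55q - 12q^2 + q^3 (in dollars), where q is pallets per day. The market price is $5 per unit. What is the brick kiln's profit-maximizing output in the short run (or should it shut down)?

From TC, MC = TC'(q) = 55 - 24q + 3q^2 and AVC = VC/q = 55 - 12q + q^2.
AVC hits its minimum where MC = AVC, at q = 6, giving min AVC = 55 - 12·6 + 6^2 = $19.
P = $5 lies below min AVC = $19; no output level covers variable cost.
The firm minimizes its loss by shutting down and losing only its fixed cost of $386.

Shut down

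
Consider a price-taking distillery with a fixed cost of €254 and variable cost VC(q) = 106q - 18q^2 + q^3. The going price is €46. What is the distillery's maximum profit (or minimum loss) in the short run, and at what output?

AVC = 106 - 18q + q^2 has its minimum €25 at q = 9; price €46 clears that bar, so the firm operates.
MC = 106 - 36q + 3q^2. Setting P = MC and taking the root on the rising branch gives q* = 10.
TR = 46·10 = 460. TC = 254 + 260 = 514. Profit = 460 − 514 = -€54.
Shutting down would mean losing the fixed cost of €254, so operating at a loss of €54 is better by €200.

Profit = -€54 at q = 10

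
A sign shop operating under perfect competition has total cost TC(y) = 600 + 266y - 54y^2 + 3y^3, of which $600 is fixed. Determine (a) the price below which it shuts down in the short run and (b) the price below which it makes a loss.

Shutdown price = min AVC. AVC = 266 - 54y + 3y^2, with vertex at y = 9 and minimum $23.
ATC = 600/y + 266 - 54y + 3y^2. Setting dATC/dy = −600/y^2 − 54 + 6y = 0 gives y = 10 (since 6·10^3 − 54·10^2 = 600).
min ATC = 600/10 + 266 − 54·10 + 3·10^2 = $86. That is the break-even price.
Between these two prices the firm operates at a loss; above $86 it earns a profit.

Shutdown price = $23; break-even price = $86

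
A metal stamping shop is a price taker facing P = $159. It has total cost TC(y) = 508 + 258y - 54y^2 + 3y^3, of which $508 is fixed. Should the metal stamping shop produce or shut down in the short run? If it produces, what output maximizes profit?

Produce at y = 11

Variable cost is VC = 258y - 54y^2 + 3y^3, so AVC = VC/y = 258 - 54y + 3y^2 and MC = dTC/dy = 258 - 108y + 9y^2.
The AVC parabola has its vertex at y = 54/6 = 9, where AVC = 258 - 54·9 + 3·9^2 = $15.
Since P = $159 ≥ min AVC = $15, price covers variable cost and the firm should produce.
P = MC gives 99 - 108y + 9y^2 = 0, with roots 1 and 11. Take the larger (rising MC): y* = 11.
Check: AVC at y = 11 is $27 ≤ P, so revenue covers variable cost.
Profit = P·y − TC = 159·11 − 805 = $944.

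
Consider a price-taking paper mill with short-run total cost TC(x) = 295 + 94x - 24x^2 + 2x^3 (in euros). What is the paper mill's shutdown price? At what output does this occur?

€22 per unit, at x = 6

Short-run supply begins at min AVC. From VC = 94x - 24x^2 + 2x^3, AVC = 94 - 24x + 2x^2.
At the minimum of AVC, MC = AVC. MC = 94 - 48x + 6x^2; setting MC = AVC gives 4x^2 - 24x = 0, so x = 6. min AVC = 22.
For P < €22 the firm produces nothing.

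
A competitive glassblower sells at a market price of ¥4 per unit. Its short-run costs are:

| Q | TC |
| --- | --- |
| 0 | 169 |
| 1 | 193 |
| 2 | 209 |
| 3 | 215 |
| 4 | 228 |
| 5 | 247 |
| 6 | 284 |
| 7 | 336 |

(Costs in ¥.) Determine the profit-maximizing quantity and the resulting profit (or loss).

Q = 0 (shut down); profit = -¥169

Tabulate TR − TC: Q=0: -169; Q=1: -189; Q=2: -201; Q=3: -203; Q=4: -212; Q=5: -227; Q=6: -260; Q=7: -308.
Profit is highest at Q = 0. Equivalently, the lowest AVC in the table is 59/4 ≈ ¥14.75 at Q = 4, and P = ¥4 falls below it — price never covers variable cost, so the firm shuts down and loses only its fixed cost.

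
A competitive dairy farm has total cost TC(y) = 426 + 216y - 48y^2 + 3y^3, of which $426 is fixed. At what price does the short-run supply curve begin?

The shutdown price is the minimum of AVC. VC = 216y - 48y^2 + 3y^3, so AVC = 216 - 48y + 3y^2.
At the minimum of AVC, MC = AVC. MC = 216 - 96y + 9y^2; setting MC = AVC gives 6y^2 - 48y = 0, so y = 8. min AVC = 24.
So the shutdown price is $24.

$24 per unit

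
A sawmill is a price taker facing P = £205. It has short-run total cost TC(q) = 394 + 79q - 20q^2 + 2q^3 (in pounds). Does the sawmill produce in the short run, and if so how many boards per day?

Strip out fixed cost: VC = 79q - 20q^2 + 2q^3. Then AVC = 79 - 20q + 2q^2 and MC = 79 - 40q + 6q^2.
AVC is minimized where dAVC/dq = -20 + 4q = 0, at q = 5; min AVC = 79 - 20·5 + 2·5^2 = £29.
P = £205 exceeds min AVC = £29, so the firm stays open.
P = MC gives -126 - 40q + 6q^2 = 0, with roots -7/3 and 9. Take the larger (rising MC): q* = 9.
Check: AVC at q = 9 is £61 ≤ P, so revenue covers variable cost.
Profit = P·q − TC = 205·9 − 943 = £902.

Produce at q = 9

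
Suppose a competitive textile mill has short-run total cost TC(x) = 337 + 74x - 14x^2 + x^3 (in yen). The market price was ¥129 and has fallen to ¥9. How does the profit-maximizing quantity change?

Output falls from 11 to 0 (the firm shuts down)

MC = 74 - 28x + 3x^2; the shutdown threshold is min AVC = ¥25 (at x = 7).
With P = ¥129 above the shutdown price, P = MC gives x = 11.
At P = ¥9 < min AVC = ¥25, price no longer covers variable cost at any output, so the firm shuts down: x = 0.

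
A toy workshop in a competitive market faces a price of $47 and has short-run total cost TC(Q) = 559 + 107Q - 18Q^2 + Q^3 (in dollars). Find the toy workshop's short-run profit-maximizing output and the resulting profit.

AVC = 107 - 18Q + Q^2 has its minimum $26 at Q = 9; price $47 clears that bar, so the firm operates.
With MC = 107 - 36Q + 3Q^2, P = MC on the upward-sloping part at Q* = 10.
TR = 47·10 = 470. TC = 559 + 270 = 829. Profit = 470 − 829 = -$359.
That loss of $359 beats the $559 the firm would lose by shutting down; producing recovers $200 of fixed cost.

Profit = -$359 at Q = 10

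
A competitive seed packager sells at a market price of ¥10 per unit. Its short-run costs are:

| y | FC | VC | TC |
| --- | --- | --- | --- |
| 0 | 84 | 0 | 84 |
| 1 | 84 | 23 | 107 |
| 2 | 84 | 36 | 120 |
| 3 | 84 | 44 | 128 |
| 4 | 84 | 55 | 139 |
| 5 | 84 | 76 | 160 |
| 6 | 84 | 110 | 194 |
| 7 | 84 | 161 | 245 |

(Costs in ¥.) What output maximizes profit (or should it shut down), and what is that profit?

y = 0 (shut down); profit = -¥84

Compute π = P·y − TC at each output: y=0: -84; y=1: -97; y=2: -100; y=3: -98; y=4: -99; y=5: -110; y=6: -134; y=7: -175.
Profit is highest at y = 0. Equivalently, the lowest AVC in the table is 55/4 ≈ ¥13.75 at y = 4, and P = ¥10 falls below it — price never covers variable cost, so the firm shuts down and loses only its fixed cost.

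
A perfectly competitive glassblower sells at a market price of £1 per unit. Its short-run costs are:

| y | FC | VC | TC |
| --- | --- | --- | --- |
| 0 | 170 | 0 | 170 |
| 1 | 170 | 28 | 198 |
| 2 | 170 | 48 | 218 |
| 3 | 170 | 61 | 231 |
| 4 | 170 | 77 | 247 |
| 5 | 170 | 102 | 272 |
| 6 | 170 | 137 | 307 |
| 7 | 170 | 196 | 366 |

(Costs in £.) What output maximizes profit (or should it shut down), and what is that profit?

y = 0 (shut down); profit = -£170

Profit at each row (π = 1y − TC): y=0: -170; y=1: -197; y=2: -216; y=3: -228; y=4: -243; y=5: -267; y=6: -301; y=7: -359.
Profit is highest at y = 0. Equivalently, the lowest AVC in the table is 77/4 ≈ £19.25 at y = 4, and P = £1 falls below it — price never covers variable cost, so the firm shuts down and loses only its fixed cost.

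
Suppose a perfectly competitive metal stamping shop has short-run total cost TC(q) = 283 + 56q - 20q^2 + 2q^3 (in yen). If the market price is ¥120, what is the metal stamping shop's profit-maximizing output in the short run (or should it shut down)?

From TC, MC = TC'(q) = 56 - 40q + 6q^2 and AVC = VC/q = 56 - 20q + 2q^2.
AVC is minimized where dAVC/dq = -20 + 4q = 0, at q = 5; min AVC = 56 - 20·5 + 2·5^2 = ¥6.
Since P = ¥120 ≥ min AVC = ¥6, price covers variable cost and the firm should produce.
P = MC gives -64 - 40q + 6q^2 = 0, with roots -4/3 and 8. Take the larger (rising MC): q* = 8.
Check: AVC at q = 8 is ¥24 ≤ P, so revenue covers variable cost.
Profit = P·q − TC = 120·8 − 475 = ¥485.

Produce at q = 8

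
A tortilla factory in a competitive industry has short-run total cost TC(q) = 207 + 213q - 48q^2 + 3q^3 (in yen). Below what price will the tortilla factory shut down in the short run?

The shutdown price is the minimum of AVC. VC = 213q - 48q^2 + 3q^3, so AVC = 213 - 48q + 3q^2.
dAVC/dq = -48 + 6q = 0 gives q = 8. min AVC = 213 - 48·8 + 3·8^2 = 21.
For P < ¥21 the firm produces nothing.

¥21 per unit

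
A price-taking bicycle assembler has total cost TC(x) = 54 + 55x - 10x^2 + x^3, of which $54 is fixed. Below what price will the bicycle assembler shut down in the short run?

$30 per unit

The shutdown price is the minimum of AVC. VC = 55x - 10x^2 + x^3, so AVC = 55 - 10x + x^2.
dAVC/dx = -10 + 2x = 0 gives x = 5. min AVC = 55 - 10·5 + 5^2 = 30.
For P < $30 the firm produces nothing.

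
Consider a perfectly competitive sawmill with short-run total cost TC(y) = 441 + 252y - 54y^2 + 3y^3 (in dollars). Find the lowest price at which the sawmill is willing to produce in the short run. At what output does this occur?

$9 per unit, at y = 9

The shutdown price is the minimum of AVC. VC = 252y - 54y^2 + 3y^3, so AVC = 252 - 54y + 3y^2.
At the minimum of AVC, MC = AVC. MC = 252 - 108y + 9y^2; setting MC = AVC gives 6y^2 - 54y = 0, so y = 9. min AVC = 9.
For P < $9 the firm produces nothing.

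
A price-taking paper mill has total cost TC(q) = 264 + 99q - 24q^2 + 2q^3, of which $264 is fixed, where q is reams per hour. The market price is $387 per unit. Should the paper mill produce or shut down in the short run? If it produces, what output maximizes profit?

Strip out fixed cost: VC = 99q - 24q^2 + 2q^3. Then AVC = 99 - 24q + 2q^2 and MC = 99 - 48q + 6q^2.
AVC is minimized where dAVC/dq = -24 + 4q = 0, at q = 6; min AVC = 99 - 24·6 + 2·6^2 = $27.
Because $387 ≥ $27, revenue can cover variable cost; the firm operates.
Set P = MC: 387 = 99 - 48q + 6q^2 → -288 - 48q + 6q^2 = 0. The roots are q = -4 and q = 12; the profit-maximizing output is on the rising part of MC, so q* = 12.
Check: AVC at q = 12 is $99 ≤ P, so revenue covers variable cost.
Profit = P·q − TC = 387·12 − 1452 = $3192.

Produce at q = 12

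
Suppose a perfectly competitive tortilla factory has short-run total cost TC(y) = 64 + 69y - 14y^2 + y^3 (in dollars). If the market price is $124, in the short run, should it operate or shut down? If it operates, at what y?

Variable cost is VC = 69y - 14y^2 + y^3, so AVC = VC/y = 69 - 14y + y^2 and MC = dTC/dy = 69 - 28y + 3y^2.
AVC is minimized where dAVC/dy = -14 + 2y = 0, at y = 7; min AVC = 69 - 14·7 + 7^2 = $20.
Since P = $124 ≥ min AVC = $20, price covers variable cost and the firm should produce.
Solving P = MC: -55 - 28y + 3y^2 = 0 ⇒ y = -5/3 or 11. On the upward-sloping branch, y* = 11.
Check: AVC at y = 11 is $36 ≤ P, so revenue covers variable cost.
Profit = P·y − TC = 124·11 − 460 = $904.

Produce at y = 11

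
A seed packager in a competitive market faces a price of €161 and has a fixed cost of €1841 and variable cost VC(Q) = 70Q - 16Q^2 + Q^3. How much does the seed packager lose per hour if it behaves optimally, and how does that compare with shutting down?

Profit = -€151 at Q = 13

AVC = 70 - 16Q + Q^2; min AVC = €6 at Q = 8. Since P = €161 ≥ min AVC, the firm produces.
With MC = 70 - 32Q + 3Q^2, P = MC on the upward-sloping part at Q* = 13.
TR = 161·13 = 2093. TC = 1841 + 403 = 2244. Profit = 2093 − 2244 = -€151.
Shutting down would mean losing the fixed cost of €1841, so operating at a loss of €151 is better by €1690.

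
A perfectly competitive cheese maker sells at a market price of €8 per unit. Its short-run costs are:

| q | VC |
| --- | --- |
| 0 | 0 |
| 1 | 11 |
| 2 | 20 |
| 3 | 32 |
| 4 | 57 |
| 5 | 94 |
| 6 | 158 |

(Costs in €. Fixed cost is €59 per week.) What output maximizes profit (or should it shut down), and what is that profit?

Profit at each row (π = 8q − TC): q=0: -59; q=1: -62; q=2: -63; q=3: -67; q=4: -84; q=5: -113; q=6: -169.
Profit is highest at q = 0. Equivalently, the lowest AVC in the table is 20/2 ≈ €10 at q = 2, and P = €8 falls below it — price never covers variable cost, so the firm shuts down and loses only its fixed cost.

q = 0 (shut down); profit = -€59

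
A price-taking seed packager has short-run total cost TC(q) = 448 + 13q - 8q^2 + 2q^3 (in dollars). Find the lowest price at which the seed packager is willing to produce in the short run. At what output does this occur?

Short-run supply begins at min AVC. From VC = 13q - 8q^2 + 2q^3, AVC = 13 - 8q + 2q^2.
dAVC/dq = -8 + 4q = 0 gives q = 2. min AVC = 13 - 8·2 + 2·2^2 = 5.
So the shutdown price is $5.

$5 per unit, at q = 2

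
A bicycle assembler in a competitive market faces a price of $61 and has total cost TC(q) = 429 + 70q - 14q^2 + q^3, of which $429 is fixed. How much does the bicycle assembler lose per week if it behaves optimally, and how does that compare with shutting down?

Profit = -$105 at q = 9

AVC = 70 - 14q + q^2 has its minimum $21 at q = 7; price $61 clears that bar, so the firm operates.
With MC = 70 - 28q + 3q^2, P = MC on the upward-sloping part at q* = 9.
TR = 61·9 = 549. TC = 429 + 225 = 654. Profit = 549 − 654 = -$105.
That loss of $105 beats the $429 the firm would lose by shutting down; producing recovers $324 of fixed cost.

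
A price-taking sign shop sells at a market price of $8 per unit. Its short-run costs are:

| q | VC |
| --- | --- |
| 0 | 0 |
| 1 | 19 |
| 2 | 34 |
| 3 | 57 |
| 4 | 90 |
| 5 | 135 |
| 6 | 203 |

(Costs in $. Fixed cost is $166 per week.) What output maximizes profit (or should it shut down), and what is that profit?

q = 0 (shut down); profit = -$166

Profit at each row (π = 8q − TC): q=0: -166; q=1: -177; q=2: -184; q=3: -199; q=4: -224; q=5: -261; q=6: -321.
Profit is highest at q = 0. Equivalently, the lowest AVC in the table is 34/2 ≈ $17 at q = 2, and P = $8 falls below it — price never covers variable cost, so the firm shuts down and loses only its fixed cost.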